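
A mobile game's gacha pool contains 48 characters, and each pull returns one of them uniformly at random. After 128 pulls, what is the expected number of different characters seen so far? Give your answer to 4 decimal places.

44.7574

For each character, P(seen in 128 pulls) = 1 - (47/48)^128 = 0.93245.
By linearity of expectation, E[distinct seen] = 48·(1 - (47/48)^128) = 44.75744.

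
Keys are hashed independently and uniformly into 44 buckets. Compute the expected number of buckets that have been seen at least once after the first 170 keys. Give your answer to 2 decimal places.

For each bucket, P(seen in 170 keys) = 1 - (43/44)^170 = 0.980.
By linearity of expectation, E[distinct seen] = 44·(1 - (43/44)^170) = 43.117.

43.12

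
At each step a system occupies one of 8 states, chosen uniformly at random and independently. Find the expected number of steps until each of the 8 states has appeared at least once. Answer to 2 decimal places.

21.74

The wait to go from k to k+1 distinct states is geometric with mean 8/(8-k).
E[T] = 8/8 + 8/7 + 8/6 + ... + 8/2 + 8/1 = 8·H_{8}.
H_{8} = 2.718, so E[T] = 21.743.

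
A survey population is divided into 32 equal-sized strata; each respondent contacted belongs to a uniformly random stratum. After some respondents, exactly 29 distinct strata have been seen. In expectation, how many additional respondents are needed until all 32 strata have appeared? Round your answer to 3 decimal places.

58.667

From k distinct to k+1 distinct takes on average 32/(32-k) respondents.
Sum over k = 29,...,31: E = 32/3 + 32/2 + 32/1 = 58.6667.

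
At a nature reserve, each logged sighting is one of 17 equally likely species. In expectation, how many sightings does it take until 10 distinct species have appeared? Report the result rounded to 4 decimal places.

14.3938

Going from k to k+1 distinct takes a geometric number of sightings with mean 17/(17-k).
Sum over k = 0,...,9: E = 17/17 + 17/16 + 17/15 + ... + 17/9 + 17/8 = 14.39382.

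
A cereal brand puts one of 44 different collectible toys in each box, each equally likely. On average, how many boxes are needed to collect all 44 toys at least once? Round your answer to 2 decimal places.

192.40

The wait to go from k to k+1 distinct toys is geometric with mean 44/(44-k).
E[T] = 44/44 + 44/43 + 44/42 + ... + 44/2 + 44/1 = 44·H_{44}.
H_{44} = 4.373, so E[T] = 192.400.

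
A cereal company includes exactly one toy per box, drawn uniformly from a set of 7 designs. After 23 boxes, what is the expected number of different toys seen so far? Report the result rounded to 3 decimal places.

For each toy, P(seen in 23 boxes) = 1 - (6/7)^23 = 0.9711.
By linearity of expectation, E[distinct seen] = 7·(1 - (6/7)^23) = 6.7980.

6.798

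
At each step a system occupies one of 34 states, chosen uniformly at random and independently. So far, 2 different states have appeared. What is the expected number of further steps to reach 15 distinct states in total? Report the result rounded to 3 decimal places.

The wait to go from k to k+1 distinct states is geometric with mean 34/(34-k).
Sum over k = 2,...,14: E = 34/32 + 34/31 + 34/30 + ... + 34/21 + 34/20 = 17.3657.

17.366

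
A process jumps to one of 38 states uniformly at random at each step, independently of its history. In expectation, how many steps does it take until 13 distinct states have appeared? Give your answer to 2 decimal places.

15.65

With k distinct states already seen, the next new one arrives after an expected 38/(38-k) steps.
Sum over k = 0,...,12: E = 38/38 + 38/37 + 38/36 + ... + 38/27 + 38/26 = 15.654.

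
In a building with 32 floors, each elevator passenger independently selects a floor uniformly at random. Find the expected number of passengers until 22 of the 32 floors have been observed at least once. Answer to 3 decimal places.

36.145

Going from k to k+1 distinct takes a geometric number of passengers with mean 32/(32-k).
Sum over k = 0,...,21: E = 32/32 + 32/31 + 32/30 + ... + 32/12 + 32/11 = 36.1449.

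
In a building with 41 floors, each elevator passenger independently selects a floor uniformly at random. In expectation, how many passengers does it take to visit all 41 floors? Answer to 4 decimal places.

176.4203

After k distinct floors have appeared, the next passenger gives a new one with probability (41-k)/41, so the expected wait for the (k+1)-th is 41/(41-k).
E[T] = 41/41 + 41/40 + 41/39 + ... + 41/2 + 41/1 = 41·H_{41}.
H_{41} = 4.30293, so E[T] = 176.42026.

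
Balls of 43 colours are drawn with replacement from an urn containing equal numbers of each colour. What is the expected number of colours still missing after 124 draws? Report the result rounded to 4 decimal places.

2.3243

For each colour, P(unseen after 124) = (42/43)^124 = 0.05405.
By linearity of expectation, E[unseen] = 43·(42/43)^124 = 2.32430.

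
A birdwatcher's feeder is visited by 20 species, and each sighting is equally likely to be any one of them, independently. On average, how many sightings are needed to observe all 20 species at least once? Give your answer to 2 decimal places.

After k distinct species have appeared, the next sighting gives a new one with probability (20-k)/20, so the expected wait for the (k+1)-th is 20/(20-k).
E[T] = 20/20 + 20/19 + 20/18 + ... + 20/2 + 20/1 = 20·H_{20}.
H_{20} = 3.598, so E[T] = 71.955.

71.95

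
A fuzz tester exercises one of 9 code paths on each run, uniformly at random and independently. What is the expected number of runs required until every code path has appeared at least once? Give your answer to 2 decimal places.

25.46

After k distinct code paths have appeared, the next run gives a new one with probability (9-k)/9, so the expected wait for the (k+1)-th is 9/(9-k).
E[T] = 9/9 + 9/8 + 9/7 + ... + 9/2 + 9/1 = 9·H_{9}.
H_{9} = 2.829, so E[T] = 25.461.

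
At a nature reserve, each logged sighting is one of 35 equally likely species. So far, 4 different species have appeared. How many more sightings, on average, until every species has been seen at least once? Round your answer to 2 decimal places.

140.95

With k distinct species already seen, the next new one takes an expected 35/(35-k) sightings.
Sum over k = 4,...,34: E = 35/31 + 35/30 + 35/29 + ... + 35/2 + 35/1 = 140.954.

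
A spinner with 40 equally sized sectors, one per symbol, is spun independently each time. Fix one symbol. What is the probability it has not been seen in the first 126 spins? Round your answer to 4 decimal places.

0.0412

Each spin misses the fixed symbol with probability (40-1)/40 = 39/40, independently.
P(still missing after 126) = (39/40)^126 = 0.04117.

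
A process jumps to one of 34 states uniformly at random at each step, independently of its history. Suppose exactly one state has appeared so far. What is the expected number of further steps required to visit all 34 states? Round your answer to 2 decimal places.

139.02

From k distinct to k+1 distinct takes on average 34/(34-k) steps.
Sum over k = 1,...,33: E = 34/33 + 34/32 + 34/31 + ... + 34/2 + 34/1 = 139.019.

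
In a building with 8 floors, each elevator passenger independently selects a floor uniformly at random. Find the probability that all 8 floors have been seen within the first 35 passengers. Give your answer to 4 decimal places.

0.9265

Let A_i be the event that floor i is missing after 35 passengers. By inclusion–exclusion on the A_i,
P(all seen) = Σ_{j=0}^{8} (-1)^j C(8,j)((8-j)/8)^35
= 1.00000 - 0.07471 + 0.00119 - 0.00000 + 0.00000 - 0.00000 + 0.00000 - 0.00000 + 0.00000
= 0.92647.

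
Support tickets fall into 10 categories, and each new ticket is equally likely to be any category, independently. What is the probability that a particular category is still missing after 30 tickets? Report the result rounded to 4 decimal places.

0.0424

On each ticket the fixed category fails to appear with probability 9/10.
P(still missing after 30) = (9/10)^30 = 0.04239.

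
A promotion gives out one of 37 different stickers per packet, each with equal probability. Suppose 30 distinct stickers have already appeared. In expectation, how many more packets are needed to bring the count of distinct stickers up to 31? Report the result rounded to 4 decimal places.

5.2857

From k distinct to k+1 distinct takes on average 37/(37-k) packets.
Only the k = 30 term is needed: E = 37/7 = 5.28571.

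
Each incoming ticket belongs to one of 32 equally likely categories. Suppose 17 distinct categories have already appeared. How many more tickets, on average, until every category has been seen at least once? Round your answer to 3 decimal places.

The wait to go from k to k+1 distinct categories is geometric with mean 32/(32-k).
Sum over k = 17,...,31: E = 32/15 + 32/14 + 32/13 + ... + 32/2 + 32/1 = 106.1833.

106.183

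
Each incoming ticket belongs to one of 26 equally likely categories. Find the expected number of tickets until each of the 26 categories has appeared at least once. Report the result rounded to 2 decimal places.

Split into phases: going from k distinct to k+1 distinct takes on average 26/(26-k) tickets.
E[T] = 26/26 + 26/25 + 26/24 + ... + 26/2 + 26/1 = 26·H_{26}.
H_{26} = 3.854, so E[T] = 100.215.

100.21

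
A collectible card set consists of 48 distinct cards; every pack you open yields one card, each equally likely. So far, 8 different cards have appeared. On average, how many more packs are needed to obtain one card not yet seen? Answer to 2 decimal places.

Each pack yields a new card with probability (48-8)/48 = 40/48, so the wait is geometric with mean 48/40.
E = 48/40 = 1.200.

1.20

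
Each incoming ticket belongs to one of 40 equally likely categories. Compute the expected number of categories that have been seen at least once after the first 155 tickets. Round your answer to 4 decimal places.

39.2097

For each category, P(seen in 155 tickets) = 1 - (39/40)^155 = 0.98024.
By linearity of expectation, E[distinct seen] = 40·(1 - (39/40)^155) = 39.20973.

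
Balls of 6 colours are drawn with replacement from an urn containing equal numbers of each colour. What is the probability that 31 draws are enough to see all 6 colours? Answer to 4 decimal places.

Let A_i be the event that colour i is missing after 31 draws. By inclusion–exclusion on the A_i,
P(all seen) = Σ_{j=0}^{6} (-1)^j C(6,j)((6-j)/6)^31
= 1.00000 - 0.02106 + 0.00005 - 0.00000 + 0.00000 - 0.00000 + 0.00000
= 0.97899.

0.9790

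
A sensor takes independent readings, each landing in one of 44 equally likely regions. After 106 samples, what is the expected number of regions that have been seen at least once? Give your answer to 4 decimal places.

For each region, P(seen in 106 samples) = 1 - (43/44)^106 = 0.91257.
By linearity of expectation, E[distinct seen] = 44·(1 - (43/44)^106) = 40.15297.

40.1530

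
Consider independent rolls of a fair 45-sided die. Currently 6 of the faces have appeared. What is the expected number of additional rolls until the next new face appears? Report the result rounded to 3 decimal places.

The number of rolls until the next new face is geometric with success probability 39/45, so its mean is 45/39.
E = 45/39 = 1.1538.

1.154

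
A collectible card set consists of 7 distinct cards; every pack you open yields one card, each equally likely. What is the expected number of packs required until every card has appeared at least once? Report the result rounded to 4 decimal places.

18.1500

The wait to go from k to k+1 distinct cards is geometric with mean 7/(7-k).
E[T] = 7/7 + 7/6 + 7/5 + ... + 7/2 + 7/1 = 7·H_{7}.
H_{7} = 2.59286, so E[T] = 18.15000.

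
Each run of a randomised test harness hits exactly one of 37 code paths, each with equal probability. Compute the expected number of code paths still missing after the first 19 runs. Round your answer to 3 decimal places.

21.984

For each code path, P(unseen after 19) = (36/37)^19 = 0.5942.
By linearity of expectation, E[unseen] = 37·(36/37)^19 = 21.9845.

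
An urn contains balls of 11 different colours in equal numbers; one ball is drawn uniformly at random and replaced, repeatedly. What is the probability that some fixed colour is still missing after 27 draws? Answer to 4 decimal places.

Each draw misses the fixed colour with probability (11-1)/11 = 10/11, independently.
P(still missing after 27) = (10/11)^27 = 0.07628.

0.0763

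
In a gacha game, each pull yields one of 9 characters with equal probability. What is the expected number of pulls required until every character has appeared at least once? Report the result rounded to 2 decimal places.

25.46

Split into phases: going from k distinct to k+1 distinct takes on average 9/(9-k) pulls.
E[T] = 9/9 + 9/8 + 9/7 + ... + 9/2 + 9/1 = 9·H_{9}.
H_{9} = 2.829, so E[T] = 25.461.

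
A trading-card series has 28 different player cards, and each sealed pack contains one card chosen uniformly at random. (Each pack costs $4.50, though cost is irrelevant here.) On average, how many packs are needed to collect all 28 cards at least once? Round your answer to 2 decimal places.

After k distinct cards have appeared, the next pack gives a new one with probability (28-k)/28, so the expected wait for the (k+1)-th is 28/(28-k).
E[T] = 28/28 + 28/27 + 28/26 + ... + 28/2 + 28/1 = 28·H_{28}.
H_{28} = 3.927, so E[T] = 109.961.

109.96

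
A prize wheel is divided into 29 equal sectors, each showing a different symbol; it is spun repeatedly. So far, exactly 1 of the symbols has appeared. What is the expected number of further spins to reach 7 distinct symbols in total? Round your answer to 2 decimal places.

With k distinct symbols already seen, the next new one takes an expected 29/(29-k) spins.
Sum over k = 1,...,6: E = 29/28 + 29/27 + 29/26 + 29/25 + 29/24 + 29/23 = 6.854.

6.85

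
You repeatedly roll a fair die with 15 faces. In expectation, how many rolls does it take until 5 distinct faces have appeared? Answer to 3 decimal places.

Going from k to k+1 distinct takes a geometric number of rolls with mean 15/(15-k).
Sum over k = 0,...,4: E = 15/15 + 15/14 + 15/13 + 15/12 + 15/11 = 5.8389.

5.839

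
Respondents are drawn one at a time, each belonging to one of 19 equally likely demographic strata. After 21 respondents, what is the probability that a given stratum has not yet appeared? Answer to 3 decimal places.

0.321

On each respondent the fixed stratum fails to appear with probability 18/19.
P(still missing after 21) = (18/19)^21 = 0.3213.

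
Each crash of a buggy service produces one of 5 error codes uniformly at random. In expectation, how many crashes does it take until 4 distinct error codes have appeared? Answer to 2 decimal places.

6.42

With k distinct error codes already seen, the next new one arrives after an expected 5/(5-k) crashes.
Sum over k = 0,...,3: E = 5/5 + 5/4 + 5/3 + 5/2 = 6.417.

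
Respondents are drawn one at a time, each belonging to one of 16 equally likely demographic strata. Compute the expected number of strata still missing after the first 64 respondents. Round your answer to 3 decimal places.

0.257

For each stratum, P(unseen after 64) = (15/16)^64 = 0.0161.
By linearity of expectation, E[unseen] = 16·(15/16)^64 = 0.2572.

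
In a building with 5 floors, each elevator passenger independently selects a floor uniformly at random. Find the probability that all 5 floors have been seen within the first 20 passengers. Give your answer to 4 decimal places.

Let A_i be the event that floor i is missing after 20 passengers. By inclusion–exclusion on the A_i,
P(all seen) = Σ_{j=0}^{5} (-1)^j C(5,j)((5-j)/5)^20
= 1.00000 - 0.05765 + 0.00037 - 0.00000 + 0.00000 - 0.00000
= 0.94272.

0.9427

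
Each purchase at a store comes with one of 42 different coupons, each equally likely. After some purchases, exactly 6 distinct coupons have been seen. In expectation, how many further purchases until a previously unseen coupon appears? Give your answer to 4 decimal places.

Each purchase yields a new coupon with probability (42-6)/42 = 36/42, so the wait is geometric with mean 42/36.
E = 42/36 = 1.16667.

1.1667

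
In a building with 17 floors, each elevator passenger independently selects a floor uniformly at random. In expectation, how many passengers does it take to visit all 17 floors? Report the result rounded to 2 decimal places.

Split into phases: going from k distinct to k+1 distinct takes on average 17/(17-k) passengers.
E[T] = 17/17 + 17/16 + 17/15 + ... + 17/2 + 17/1 = 17·H_{17}.
H_{17} = 3.440, so E[T] = 58.472.

58.47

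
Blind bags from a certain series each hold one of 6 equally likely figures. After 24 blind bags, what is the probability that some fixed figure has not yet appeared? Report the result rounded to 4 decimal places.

On each blind bag the fixed figure fails to appear with probability 5/6.
P(still missing after 24) = (5/6)^24 = 0.01258.

0.0126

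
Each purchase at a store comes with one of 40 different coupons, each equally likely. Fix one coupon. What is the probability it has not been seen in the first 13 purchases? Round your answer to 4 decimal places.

0.7195

Each purchase misses the fixed coupon with probability (40-1)/40 = 39/40, independently.
P(still missing after 13) = (39/40)^13 = 0.71955.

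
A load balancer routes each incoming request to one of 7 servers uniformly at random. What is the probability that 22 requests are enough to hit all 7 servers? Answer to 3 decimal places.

0.777

Let A_i be the event that server i is missing after 22 requests. By inclusion–exclusion on the A_i,
P(all seen) = Σ_{j=0}^{7} (-1)^j C(7,j)((7-j)/7)^22
= 1.0000 - 0.2357 + 0.0128 - 0.0002 + 0.0000 - 0.0000 + 0.0000 - 0.0000
= 0.7770.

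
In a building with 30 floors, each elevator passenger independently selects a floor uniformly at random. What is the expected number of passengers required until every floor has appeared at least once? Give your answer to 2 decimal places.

The wait to go from k to k+1 distinct floors is geometric with mean 30/(30-k).
E[T] = 30/30 + 30/29 + 30/28 + ... + 30/2 + 30/1 = 30·H_{30}.
H_{30} = 3.995, so E[T] = 119.850.

119.85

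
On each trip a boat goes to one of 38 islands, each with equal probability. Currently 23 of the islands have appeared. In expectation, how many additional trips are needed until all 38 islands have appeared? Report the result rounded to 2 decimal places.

126.09

With k distinct islands already seen, the next new one takes an expected 38/(38-k) trips.
Sum over k = 23,...,37: E = 38/15 + 38/14 + 38/13 + ... + 38/2 + 38/1 = 126.093.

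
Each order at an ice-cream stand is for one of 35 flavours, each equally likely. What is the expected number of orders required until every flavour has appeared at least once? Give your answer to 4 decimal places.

145.1373

After k distinct flavours have appeared, the next order gives a new one with probability (35-k)/35, so the expected wait for the (k+1)-th is 35/(35-k).
E[T] = 35/35 + 35/34 + 35/33 + ... + 35/2 + 35/1 = 35·H_{35}.
H_{35} = 4.14678, so E[T] = 145.13735.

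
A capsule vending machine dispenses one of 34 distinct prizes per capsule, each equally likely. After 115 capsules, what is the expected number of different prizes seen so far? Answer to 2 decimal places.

32.90

For each prize, P(seen in 115 capsules) = 1 - (33/34)^115 = 0.968.
By linearity of expectation, E[distinct seen] = 34·(1 - (33/34)^115) = 32.902.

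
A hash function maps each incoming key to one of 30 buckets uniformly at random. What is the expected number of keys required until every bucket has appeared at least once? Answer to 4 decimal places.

119.8496

After k distinct buckets have appeared, the next key gives a new one with probability (30-k)/30, so the expected wait for the (k+1)-th is 30/(30-k).
E[T] = 30/30 + 30/29 + 30/28 + ... + 30/2 + 30/1 = 30·H_{30}.
H_{30} = 3.99499, so E[T] = 119.84961.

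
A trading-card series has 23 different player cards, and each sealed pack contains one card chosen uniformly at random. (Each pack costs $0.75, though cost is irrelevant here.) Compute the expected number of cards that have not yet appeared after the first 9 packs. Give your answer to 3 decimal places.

For each card, P(unseen after 9) = (22/23)^9 = 0.6703.
By linearity of expectation, E[unseen] = 23·(22/23)^9 = 15.4163.

15.416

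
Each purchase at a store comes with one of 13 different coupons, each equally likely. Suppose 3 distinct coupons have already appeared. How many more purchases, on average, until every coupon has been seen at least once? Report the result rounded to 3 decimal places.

38.077

The wait to go from k to k+1 distinct coupons is geometric with mean 13/(13-k).
Sum over k = 3,...,12: E = 13/10 + 13/9 + 13/8 + ... + 13/2 + 13/1 = 38.0766.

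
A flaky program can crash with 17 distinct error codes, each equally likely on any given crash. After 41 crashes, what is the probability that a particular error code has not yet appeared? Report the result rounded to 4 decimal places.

0.0833

On each crash the fixed error code fails to appear with probability 16/17.
P(still missing after 41) = (16/17)^41 = 0.08327.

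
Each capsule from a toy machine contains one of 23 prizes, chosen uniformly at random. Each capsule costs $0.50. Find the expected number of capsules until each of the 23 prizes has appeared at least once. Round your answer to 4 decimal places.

85.8887

After k distinct prizes have appeared, the next capsule gives a new one with probability (23-k)/23, so the expected wait for the (k+1)-th is 23/(23-k).
E[T] = 23/23 + 23/22 + 23/21 + ... + 23/2 + 23/1 = 23·H_{23}.
H_{23} = 3.73429, so E[T] = 85.88870.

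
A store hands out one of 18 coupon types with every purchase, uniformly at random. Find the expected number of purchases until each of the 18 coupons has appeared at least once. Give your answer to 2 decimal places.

Split into phases: going from k distinct to k+1 distinct takes on average 18/(18-k) purchases.
E[T] = 18/18 + 18/17 + 18/16 + ... + 18/2 + 18/1 = 18·H_{18}.
H_{18} = 3.495, so E[T] = 62.912.

62.91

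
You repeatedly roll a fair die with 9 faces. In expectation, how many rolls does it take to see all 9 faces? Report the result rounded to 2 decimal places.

Split into phases: going from k distinct to k+1 distinct takes on average 9/(9-k) rolls.
E[T] = 9/9 + 9/8 + 9/7 + ... + 9/2 + 9/1 = 9·H_{9}.
H_{9} = 2.829, so E[T] = 25.461.

25.46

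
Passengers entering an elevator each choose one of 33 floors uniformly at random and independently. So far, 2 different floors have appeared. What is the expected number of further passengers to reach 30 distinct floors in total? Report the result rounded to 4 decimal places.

With k distinct floors already seen, the next new one takes an expected 33/(33-k) passengers.
Sum over k = 2,...,29: E = 33/31 + 33/30 + 33/29 + ... + 33/5 + 33/4 = 72.39909.

72.3991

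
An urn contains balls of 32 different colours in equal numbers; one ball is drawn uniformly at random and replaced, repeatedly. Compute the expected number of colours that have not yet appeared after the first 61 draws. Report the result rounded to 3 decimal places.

For each colour, P(unseen after 61) = (31/32)^61 = 0.1442.
By linearity of expectation, E[unseen] = 32·(31/32)^61 = 4.6139.

4.614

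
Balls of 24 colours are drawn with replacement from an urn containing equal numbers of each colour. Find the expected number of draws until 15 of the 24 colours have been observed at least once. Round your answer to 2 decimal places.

22.73

With k distinct colours already seen, the next new one arrives after an expected 24/(24-k) draws.
Sum over k = 0,...,14: E = 24/24 + 24/23 + 24/22 + ... + 24/11 + 24/10 = 22.728.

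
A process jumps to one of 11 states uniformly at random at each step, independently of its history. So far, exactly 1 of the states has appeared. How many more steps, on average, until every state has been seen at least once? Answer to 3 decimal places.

With k distinct states already seen, the next new one takes an expected 11/(11-k) steps.
Sum over k = 1,...,10: E = 11/10 + 11/9 + 11/8 + ... + 11/2 + 11/1 = 32.2187.

32.219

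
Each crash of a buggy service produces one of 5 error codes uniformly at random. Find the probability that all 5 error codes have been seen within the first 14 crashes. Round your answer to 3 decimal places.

0.788

By inclusion–exclusion over which error codes are missing,
P(all seen) = Σ_{j=0}^{5} (-1)^j C(5,j)((5-j)/5)^14
= 1.0000 - 0.2199 + 0.0078 - 0.0000 + 0.0000 - 0.0000
= 0.7879.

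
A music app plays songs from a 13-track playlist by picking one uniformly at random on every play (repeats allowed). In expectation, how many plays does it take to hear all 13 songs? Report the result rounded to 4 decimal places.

41.3417

After k distinct songs have appeared, the next play gives a new one with probability (13-k)/13, so the expected wait for the (k+1)-th is 13/(13-k).
E[T] = 13/13 + 13/12 + 13/11 + ... + 13/2 + 13/1 = 13·H_{13}.
H_{13} = 3.18013, so E[T] = 41.34174.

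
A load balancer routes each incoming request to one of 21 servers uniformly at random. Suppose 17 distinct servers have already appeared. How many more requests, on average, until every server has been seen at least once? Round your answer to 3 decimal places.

From k distinct to k+1 distinct takes on average 21/(21-k) requests.
Sum over k = 17,...,20: E = 21/4 + 21/3 + 21/2 + 21/1 = 43.7500.

43.750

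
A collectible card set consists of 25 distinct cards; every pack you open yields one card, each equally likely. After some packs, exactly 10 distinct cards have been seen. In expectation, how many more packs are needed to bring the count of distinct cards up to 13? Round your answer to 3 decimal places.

5.375

From k distinct to k+1 distinct takes on average 25/(25-k) packs.
Sum over k = 10,...,12: E = 25/15 + 25/14 + 25/13 = 5.3755.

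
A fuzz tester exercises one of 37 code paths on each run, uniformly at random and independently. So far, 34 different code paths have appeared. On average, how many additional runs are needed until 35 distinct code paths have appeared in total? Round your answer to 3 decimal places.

12.333

From k distinct to k+1 distinct takes on average 37/(37-k) runs.
Only the k = 34 term is needed: E = 37/3 = 12.3333.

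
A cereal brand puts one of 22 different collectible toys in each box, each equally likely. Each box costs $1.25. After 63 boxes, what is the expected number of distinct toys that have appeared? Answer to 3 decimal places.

For each toy, P(seen in 63 boxes) = 1 - (21/22)^63 = 0.9466.
By linearity of expectation, E[distinct seen] = 22·(1 - (21/22)^63) = 20.8262.

20.826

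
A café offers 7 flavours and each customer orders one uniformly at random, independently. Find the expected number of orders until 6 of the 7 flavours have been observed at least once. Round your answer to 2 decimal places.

Going from k to k+1 distinct takes a geometric number of orders with mean 7/(7-k).
Sum over k = 0,...,5: E = 7/7 + 7/6 + 7/5 + 7/4 + 7/3 + 7/2 = 11.150.

11.15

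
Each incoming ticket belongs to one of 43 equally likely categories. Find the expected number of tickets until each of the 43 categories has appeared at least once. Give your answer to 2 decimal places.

Split into phases: going from k distinct to k+1 distinct takes on average 43/(43-k) tickets.
E[T] = 43/43 + 43/42 + 43/41 + ... + 43/2 + 43/1 = 43·H_{43}.
H_{43} = 4.350, so E[T] = 187.050.

187.05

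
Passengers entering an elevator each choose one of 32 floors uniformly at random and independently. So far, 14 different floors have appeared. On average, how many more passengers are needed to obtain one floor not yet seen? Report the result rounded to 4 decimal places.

1.7778

The number of passengers until the next new floor is geometric with success probability 18/32, so its mean is 32/18.
E = 32/18 = 1.77778.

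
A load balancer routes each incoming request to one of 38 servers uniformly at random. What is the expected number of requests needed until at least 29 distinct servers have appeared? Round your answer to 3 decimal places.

Going from k to k+1 distinct takes a geometric number of requests with mean 38/(38-k).
Sum over k = 0,...,28: E = 38/38 + 38/37 + 38/36 + ... + 38/11 + 38/10 = 53.1595.

53.159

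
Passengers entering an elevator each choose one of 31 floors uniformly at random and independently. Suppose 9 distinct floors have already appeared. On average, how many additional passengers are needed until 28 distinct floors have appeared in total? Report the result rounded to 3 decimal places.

57.582

From k distinct to k+1 distinct takes on average 31/(31-k) passengers.
Sum over k = 9,...,27: E = 31/22 + 31/21 + 31/20 + ... + 31/5 + 31/4 = 57.5819.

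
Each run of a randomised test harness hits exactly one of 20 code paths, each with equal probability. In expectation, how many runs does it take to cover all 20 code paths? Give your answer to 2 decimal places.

Split into phases: going from k distinct to k+1 distinct takes on average 20/(20-k) runs.
E[T] = 20/20 + 20/19 + 20/18 + ... + 20/2 + 20/1 = 20·H_{20}.
H_{20} = 3.598, so E[T] = 71.955.

71.95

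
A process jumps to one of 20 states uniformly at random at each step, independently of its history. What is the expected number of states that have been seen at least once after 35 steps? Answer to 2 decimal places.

For each state, P(seen in 35 steps) = 1 - (19/20)^35 = 0.834.
By linearity of expectation, E[distinct seen] = 20·(1 - (19/20)^35) = 16.678.

16.68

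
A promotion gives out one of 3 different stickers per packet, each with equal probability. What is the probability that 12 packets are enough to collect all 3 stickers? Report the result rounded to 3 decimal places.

By inclusion–exclusion over which stickers are missing,
P(all seen) = Σ_{j=0}^{3} (-1)^j C(3,j)((3-j)/3)^12
= 1.0000 - 0.0231 + 0.0000 - 0.0000
= 0.9769.

0.977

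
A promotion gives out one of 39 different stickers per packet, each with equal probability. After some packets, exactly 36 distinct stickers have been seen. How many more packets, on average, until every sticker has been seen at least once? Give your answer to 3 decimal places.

71.500

From k distinct to k+1 distinct takes on average 39/(39-k) packets.
Sum over k = 36,...,38: E = 39/3 + 39/2 + 39/1 = 71.5000.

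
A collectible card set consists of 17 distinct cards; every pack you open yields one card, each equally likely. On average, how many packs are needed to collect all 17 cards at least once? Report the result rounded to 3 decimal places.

After k distinct cards have appeared, the next pack gives a new one with probability (17-k)/17, so the expected wait for the (k+1)-th is 17/(17-k).
E[T] = 17/17 + 17/16 + 17/15 + ... + 17/2 + 17/1 = 17·H_{17}.
H_{17} = 3.4396, so E[T] = 58.4724.

58.472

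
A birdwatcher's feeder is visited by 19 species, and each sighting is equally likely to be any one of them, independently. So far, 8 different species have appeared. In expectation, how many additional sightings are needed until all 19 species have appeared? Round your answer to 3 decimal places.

57.378

From k distinct to k+1 distinct takes on average 19/(19-k) sightings.
Sum over k = 8,...,18: E = 19/11 + 19/10 + 19/9 + ... + 19/2 + 19/1 = 57.3777.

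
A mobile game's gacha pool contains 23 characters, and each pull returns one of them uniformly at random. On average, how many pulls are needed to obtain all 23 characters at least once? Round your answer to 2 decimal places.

85.89

The wait to go from k to k+1 distinct characters is geometric with mean 23/(23-k).
E[T] = 23/23 + 23/22 + 23/21 + ... + 23/2 + 23/1 = 23·H_{23}.
H_{23} = 3.734, so E[T] = 85.889.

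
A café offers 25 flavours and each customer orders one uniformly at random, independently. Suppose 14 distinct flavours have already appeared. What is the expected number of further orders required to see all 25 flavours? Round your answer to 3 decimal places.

With k distinct flavours already seen, the next new one takes an expected 25/(25-k) orders.
Sum over k = 14,...,24: E = 25/11 + 25/10 + 25/9 + ... + 25/2 + 25/1 = 75.4969.

75.497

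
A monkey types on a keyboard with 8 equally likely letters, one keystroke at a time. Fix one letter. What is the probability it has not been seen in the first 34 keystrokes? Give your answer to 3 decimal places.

On each keystroke the fixed letter fails to appear with probability 7/8.
P(still missing after 34) = (7/8)^34 = 0.0107.

0.011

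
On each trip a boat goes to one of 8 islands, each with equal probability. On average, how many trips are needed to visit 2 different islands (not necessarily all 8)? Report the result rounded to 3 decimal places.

With k distinct islands already seen, the next new one arrives after an expected 8/(8-k) trips.
Sum over k = 0,...,1: E = 8/8 + 8/7 = 2.1429.

2.143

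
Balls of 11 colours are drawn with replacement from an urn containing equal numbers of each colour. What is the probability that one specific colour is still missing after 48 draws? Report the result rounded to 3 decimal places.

On each draw the fixed colour fails to appear with probability 10/11.
P(still missing after 48) = (10/11)^48 = 0.0103.

0.010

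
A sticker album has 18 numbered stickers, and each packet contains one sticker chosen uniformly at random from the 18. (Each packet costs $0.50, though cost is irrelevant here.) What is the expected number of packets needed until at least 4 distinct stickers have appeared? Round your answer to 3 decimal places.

4.384

Going from k to k+1 distinct takes a geometric number of packets with mean 18/(18-k).
Sum over k = 0,...,3: E = 18/18 + 18/17 + 18/16 + 18/15 = 4.3838.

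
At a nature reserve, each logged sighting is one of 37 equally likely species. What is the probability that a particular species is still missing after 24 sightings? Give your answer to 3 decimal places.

Each sighting misses the fixed species with probability (37-1)/37 = 36/37, independently.
P(still missing after 24) = (36/37)^24 = 0.5181.

0.518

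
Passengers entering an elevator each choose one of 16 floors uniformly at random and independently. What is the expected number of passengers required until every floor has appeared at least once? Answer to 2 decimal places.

After k distinct floors have appeared, the next passenger gives a new one with probability (16-k)/16, so the expected wait for the (k+1)-th is 16/(16-k).
E[T] = 16/16 + 16/15 + 16/14 + ... + 16/2 + 16/1 = 16·H_{16}.
H_{16} = 3.381, so E[T] = 54.092.

54.09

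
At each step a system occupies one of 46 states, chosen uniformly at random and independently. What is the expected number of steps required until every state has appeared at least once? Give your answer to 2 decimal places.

Split into phases: going from k distinct to k+1 distinct takes on average 46/(46-k) steps.
E[T] = 46/46 + 46/45 + 46/44 + ... + 46/2 + 46/1 = 46·H_{46}.
H_{46} = 4.417, so E[T] = 203.168.

203.17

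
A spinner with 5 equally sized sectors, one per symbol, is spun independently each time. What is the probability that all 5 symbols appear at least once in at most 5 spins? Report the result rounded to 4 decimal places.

0.0384

Let A_i be the event that symbol i is missing after 5 spins. By inclusion–exclusion on the A_i,
P(all seen) = Σ_{j=0}^{5} (-1)^j C(5,j)((5-j)/5)^5
= 1.00000 - 1.63840 + 0.77760 - 0.10240 + 0.00160 - 0.00000
= 0.03840.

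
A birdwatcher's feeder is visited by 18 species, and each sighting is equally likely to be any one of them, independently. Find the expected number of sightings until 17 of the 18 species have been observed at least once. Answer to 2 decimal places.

With k distinct species already seen, the next new one arrives after an expected 18/(18-k) sightings.
Sum over k = 0,...,16: E = 18/18 + 18/17 + 18/16 + ... + 18/3 + 18/2 = 44.912.

44.91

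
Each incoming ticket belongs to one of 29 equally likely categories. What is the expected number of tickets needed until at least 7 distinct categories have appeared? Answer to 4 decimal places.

7.8544

Going from k to k+1 distinct takes a geometric number of tickets with mean 29/(29-k).
Sum over k = 0,...,6: E = 29/29 + 29/28 + 29/27 + ... + 29/24 + 29/23 = 7.85438.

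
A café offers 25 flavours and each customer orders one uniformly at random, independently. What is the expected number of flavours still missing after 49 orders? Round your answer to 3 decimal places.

3.382

For each flavour, P(unseen after 49) = (24/25)^49 = 0.1353.
By linearity of expectation, E[unseen] = 25·(24/25)^49 = 3.3824.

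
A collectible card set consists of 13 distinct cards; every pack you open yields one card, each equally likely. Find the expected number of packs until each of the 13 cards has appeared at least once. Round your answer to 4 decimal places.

41.3417

Split into phases: going from k distinct to k+1 distinct takes on average 13/(13-k) packs.
E[T] = 13/13 + 13/12 + 13/11 + ... + 13/2 + 13/1 = 13·H_{13}.
H_{13} = 3.18013, so E[T] = 41.34174.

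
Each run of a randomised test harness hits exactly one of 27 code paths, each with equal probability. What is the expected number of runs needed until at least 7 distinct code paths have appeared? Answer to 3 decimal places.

7.930

With k distinct code paths already seen, the next new one arrives after an expected 27/(27-k) runs.
Sum over k = 0,...,6: E = 27/27 + 27/26 + 27/25 + ... + 27/22 + 27/21 = 7.9304.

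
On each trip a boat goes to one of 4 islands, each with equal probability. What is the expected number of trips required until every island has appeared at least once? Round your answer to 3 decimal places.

8.333

The wait to go from k to k+1 distinct islands is geometric with mean 4/(4-k).
E[T] = 4/4 + 4/3 + 4/2 + 4/1 = 4·H_{4}.
H_{4} = 2.0833, so E[T] = 8.3333.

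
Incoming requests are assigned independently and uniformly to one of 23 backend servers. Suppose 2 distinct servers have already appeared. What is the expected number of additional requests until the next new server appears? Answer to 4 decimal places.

1.0952

The number of requests until the next new server is geometric with success probability 21/23, so its mean is 23/21.
E = 23/21 = 1.09524.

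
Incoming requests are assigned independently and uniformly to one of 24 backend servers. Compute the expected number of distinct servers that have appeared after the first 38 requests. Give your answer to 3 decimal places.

For each server, P(seen in 38 requests) = 1 - (23/24)^38 = 0.8016.
By linearity of expectation, E[distinct seen] = 24·(1 - (23/24)^38) = 19.2374.

19.237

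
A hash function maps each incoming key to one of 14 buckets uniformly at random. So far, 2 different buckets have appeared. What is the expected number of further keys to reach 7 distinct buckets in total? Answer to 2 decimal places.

With k distinct buckets already seen, the next new one takes an expected 14/(14-k) keys.
Sum over k = 2,...,6: E = 14/12 + 14/11 + 14/10 + 14/9 + 14/8 = 7.145.

7.14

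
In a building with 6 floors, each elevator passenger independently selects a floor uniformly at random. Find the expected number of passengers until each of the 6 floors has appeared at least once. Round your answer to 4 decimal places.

14.7000

After k distinct floors have appeared, the next passenger gives a new one with probability (6-k)/6, so the expected wait for the (k+1)-th is 6/(6-k).
E[T] = 6/6 + 6/5 + 6/4 + 6/3 + 6/2 + 6/1 = 6·H_{6}.
H_{6} = 2.45000, so E[T] = 14.70000.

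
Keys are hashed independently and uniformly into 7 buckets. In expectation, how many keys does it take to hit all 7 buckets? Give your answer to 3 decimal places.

18.150

Split into phases: going from k distinct to k+1 distinct takes on average 7/(7-k) keys.
E[T] = 7/7 + 7/6 + 7/5 + ... + 7/2 + 7/1 = 7·H_{7}.
H_{7} = 2.5929, so E[T] = 18.1500.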